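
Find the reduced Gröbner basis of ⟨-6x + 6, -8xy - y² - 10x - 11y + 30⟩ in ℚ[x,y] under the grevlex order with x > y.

f_1 = -6x + 6, LT = x.
f_2 = -8xy - y² - 10x - 11y + 30, LT = xy.

S(f_1,f_2): lcm = xy. S = -⅛y² - 5/4x - 19/8y + 15/4.
  leading term y²: no divisor's leading term divides it; move -⅛y² to the remainder.
  leading term x: subtract (5/24)·f_1 from -5/4x - 19/8y + 15/4 → -19/8y + 5/2
  leading term y: no divisor's leading term divides it; move -19/8y to the remainder.
  leading term 1: no divisor's leading term divides it; move 5/2 to the remainder.
  remainder -⅛y² - 19/8y + 5/2 ≠ 0; add g_3 = -⅛y² - 19/8y + 5/2 to the basis.

S(f_1,g_3): leading monomials are coprime, so the S-polynomial reduces to 0 (Buchberger's first criterion).
S(f_2,g_3): lcm = xy². S = ⅛y³ - 71/4xy + 11/8y² + 20x - 15/4y.
  leading term y³: subtract (-y)·g_3 from ⅛y³ - 71/4xy + 11/8y² + 20x - 15/4y → -71/4xy - y² + 20x - 5/4y
  leading term xy: subtract (71/24y)·f_1 from -71/4xy - y² + 20x - 5/4y → -y² + 20x - 19y
  leading term y²: subtract (8)·g_3 from -y² + 20x - 19y → 20x - 20
  leading term x: subtract (-10/3)·f_1 from 20x - 20 → 0
  remainder 0.

Every S-polynomial of the final basis reduces to 0, so we have a Gröbner basis.
Inter-reduce: drop elements whose leading term is divisible by another's, tail-reduce, and make monic.

G = {y² + 19y - 20, x - 1}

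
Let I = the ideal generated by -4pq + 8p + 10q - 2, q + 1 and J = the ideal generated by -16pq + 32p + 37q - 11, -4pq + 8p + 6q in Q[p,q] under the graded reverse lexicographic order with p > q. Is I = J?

Two ideals are equal iff their reduced Gröbner bases coincide (the reduced basis is unique for a fixed ordering).
Buchberger on the first generating set:
f_1 = -4pq + 8p + 10q - 2, LT = pq.
f_2 = q + 1, LT = q.

S(f_1,f_2): lcm = pq. S = -3p - 5/2q + 1/2.
  leading term p: no divisor's leading term divides it; move -3p to the remainder.
  leading term q: subtract (-5/2)·f_2 from -5/2q + 1/2 → 3
  leading term 1: no divisor's leading term divides it; move 3 to the remainder.
  remainder -3p + 3 ≠ 0; add g_3 = -3p + 3 to the basis.

The other S-polynomials (S(f_1,g_3), S(f_2,g_3)) all reduce to 0 modulo the current basis, so we have a Gröbner basis.
Inter-reduce: drop elements whose leading term is divisible by another's, tail-reduce, and make monic.
Reduced Gröbner basis: {p - 1, q + 1}.

Buchberger on the second generating set:
h_1 = -16pq + 32p + 37q - 11, LT = pq.
h_2 = -4pq + 8p + 6q, LT = pq.

S(h_1,h_2): lcm = pq. S = -13/16q + 11/16.
  leading term q: no divisor's leading term divides it; move -13/16q to the remainder.
  leading term 1: no divisor's leading term divides it; move 11/16 to the remainder.
  remainder -13/16q + 11/16 ≠ 0; add k_3 = -13/16q + 11/16 to the basis.

S(h_1,k_3): lcm = pq. S = -15/13p - 37/16q + 11/16.
  leading term p: no divisor's leading term divides it; move -15/13p to the remainder.
  leading term q: subtract (37/13)·k_3 from -37/16q + 11/16 → -33/26
  leading term 1: no divisor's leading term divides it; move -33/26 to the remainder.
  remainder -15/13p - 33/26 ≠ 0; add k_4 = -15/13p - 33/26 to the basis.

The other S-polynomials (S(h_2,k_3), S(h_1,k_4), S(h_2,k_4), S(k_3,k_4)) all reduce to 0 modulo the current basis, so we have a Gröbner basis.
Inter-reduce: drop elements whose leading term is divisible by another's, tail-reduce, and make monic.
Reduced Gröbner basis: {p + 11/10, q - 11/13}.

Since the reduced bases disagree, the two ideals are not the same.

No, the ideals differ.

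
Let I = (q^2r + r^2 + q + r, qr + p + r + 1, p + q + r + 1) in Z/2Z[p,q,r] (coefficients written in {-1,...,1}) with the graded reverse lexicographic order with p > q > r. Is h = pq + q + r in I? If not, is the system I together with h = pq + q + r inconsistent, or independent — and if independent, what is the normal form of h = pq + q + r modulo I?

First compute the reduced Gröbner basis of I by Buchberger's algorithm.
f_1 = q^2r + r^2 + q + r, LT = q^2r.
f_2 = qr + p + r + 1, LT = qr.
f_3 = p + q + r + 1, LT = p.

S(f_1,f_2): lcm = q^2r. S = pq + qr + r^2 + r.
  leading term pq: subtract (q)·f_3 from pq + qr + r^2 + r → q^2 + r^2 + q + r
  leading term q^2: no divisor's leading term divides it; move q^2 to the remainder.
  leading term r^2: no divisor's leading term divides it; move r^2 to the remainder.
  leading term q: no divisor's leading term divides it; move q to the remainder.
  leading term r: no divisor's leading term divides it; move r to the remainder.
  remainder q^2 + r^2 + q + r ≠ 0; add k_4 = q^2 + r^2 + q + r to the basis.

S(f_1,k_4): lcm = q^2r. S = r^3 + qr + q + r.
  leading term r^3: no divisor's leading term divides it; move r^3 to the remainder.
  leading term qr: subtract (1)·f_2 from qr + q + r → p + q + 1
  leading term p: subtract (1)·f_3 from p + q + 1 → r
  leading term r: no divisor's leading term divides it; move r to the remainder.
  remainder r^3 + r ≠ 0; add k_5 = r^3 + r to the basis.

The other S-polynomials (S(f_1,f_3), S(f_2,f_3), S(f_2,k_4), S(f_3,k_4), S(f_1,k_5), S(f_2,k_5), S(f_3,k_5), S(k_4,k_5)) all reduce to 0 modulo the current basis, so we have a Gröbner basis.
Inter-reduce: drop elements whose leading term is divisible by another's, tail-reduce, and make monic.
Reduced Gröbner basis: {r^3 + r, q^2 + r^2 + q + r, qr + q, p + q + r + 1}.
Label its elements g_1 = r^3 + r, g_2 = q^2 + r^2 + q + r, g_3 = qr + q, g_4 = p + q + r + 1.

Reduce h = pq + q + r modulo G:
  leading term pq: subtract (q)·g_4 from pq + q + r → q^2 + qr + r
  leading term q^2: subtract (1)·g_2 from q^2 + qr + r → qr + r^2 + q
  leading term qr: subtract (1)·g_3 from qr + r^2 + q → r^2
  leading term r^2: no divisor's leading term divides it; move r^2 to the remainder.
  normal form = r^2.
The normal form is nonzero, so h ∉ I. Since h minus its normal form lies in I, I + (h) = I + (n) where n = r^2; decide whether this ideal is the whole ring.
Run Buchberger on G together with n (pairs among the g_i already reduce to 0 since G is a Gröbner basis):
g_1 = r^3 + r, LT = r^3.
g_2 = q^2 + r^2 + q + r, LT = q^2.
g_3 = qr + q, LT = qr.
g_4 = p + q + r + 1, LT = p.
n = r^2, LT = r^2.

S(g_1,n): lcm = r^3. S = r.
  leading term r: no divisor's leading term divides it; move r to the remainder.
  remainder r ≠ 0; add m_6 = r to the basis.

S(g_3,n): lcm = qr^2. S = qr.
  leading term qr: subtract (1)·g_3 from qr → q
  leading term q: no divisor's leading term divides it; move q to the remainder.
  remainder q ≠ 0; add m_7 = q to the basis.

The other S-polynomials (S(g_1,g_2), S(g_1,g_3), S(g_1,g_4), S(g_2,g_3), S(g_2,g_4), S(g_2,n), S(g_3,g_4), S(g_4,n), S(g_1,m_6), S(g_2,m_6), S(g_3,m_6), S(g_4,m_6), S(n,m_6), S(g_1,m_7), S(g_2,m_7), S(g_3,m_7), S(g_4,m_7), S(n,m_7), S(m_6,m_7)) all reduce to 0 modulo the current basis, so we have a Gröbner basis.
Inter-reduce: drop elements whose leading term is divisible by another's, tail-reduce, and make monic.
Reduced Gröbner basis: {p + 1, q, r}.
The reduced Gröbner basis of I + (h) is {p + 1, q, r} ≠ {1}, a proper ideal, so the enlarged system stays consistent: h is independent of I, with normal form r^2.

pq + q + r is independent of I; its normal form modulo I is r^2.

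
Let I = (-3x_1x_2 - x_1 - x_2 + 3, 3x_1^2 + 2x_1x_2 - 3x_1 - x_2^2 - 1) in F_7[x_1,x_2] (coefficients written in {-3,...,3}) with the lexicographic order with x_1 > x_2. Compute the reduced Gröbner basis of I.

f_1 = -3x_1x_2 - x_1 - x_2 + 3, LT = x_1x_2.
f_2 = 3x_1^2 + 2x_1x_2 - 3x_1 - x_2^2 - 1, LT = x_1^2.

S(f_1,f_2): lcm = x_1^2x_2. S = -2x_1^2 - 3x_1x_2^2 - x_1x_2 - x_1 - 2x_2^3 - 2x_2.
  leading term x_1^2: subtract (-3)·f_2 from -2x_1^2 - 3x_1x_2^2 - x_1x_2 - x_1 - 2x_2^3 - 2x_2 → -3x_1x_2^2 - 2x_1x_2 - 3x_1 - 2x_2^3 - 3x_2^2 - 2x_2 - 3
  leading term x_1x_2^2: subtract (x_2)·f_1 from -3x_1x_2^2 - 2x_1x_2 - 3x_1 - 2x_2^3 - 3x_2^2 - 2x_2 - 3 → -x_1x_2 - 3x_1 - 2x_2^3 - 2x_2^2 + 2x_2 - 3
  leading term x_1x_2: subtract (-2)·f_1 from -x_1x_2 - 3x_1 - 2x_2^3 - 2x_2^2 + 2x_2 - 3 → 2x_1 - 2x_2^3 - 2x_2^2 + 3
  leading term x_1: no divisor's leading term divides it; move 2x_1 to the remainder.
  leading term x_2^3: no divisor's leading term divides it; move -2x_2^3 to the remainder.
  leading term x_2^2: no divisor's leading term divides it; move -2x_2^2 to the remainder.
  leading term 1: no divisor's leading term divides it; move 3 to the remainder.
  remainder 2x_1 - 2x_2^3 - 2x_2^2 + 3 ≠ 0; add g_3 = 2x_1 - 2x_2^3 - 2x_2^2 + 3 to the basis.

S(f_1,g_3): lcm = x_1x_2. S = -2x_1 + x_2^4 + x_2^3 - 1.
  leading term x_1: subtract (-1)·g_3 from -2x_1 + x_2^4 + x_2^3 - 1 → x_2^4 - x_2^3 - 2x_2^2 + 2
  leading term x_2^4: no divisor's leading term divides it; move x_2^4 to the remainder.
  leading term x_2^3: no divisor's leading term divides it; move -x_2^3 to the remainder.
  leading term x_2^2: no divisor's leading term divides it; move -2x_2^2 to the remainder.
  leading term 1: no divisor's leading term divides it; move 2 to the remainder.
  remainder x_2^4 - x_2^3 - 2x_2^2 + 2 ≠ 0; add g_4 = x_2^4 - x_2^3 - 2x_2^2 + 2 to the basis.

The other S-polynomials (S(f_2,g_3), S(f_1,g_4), S(f_2,g_4), S(g_3,g_4)) all reduce to 0 modulo the current basis, so we have a Gröbner basis.
Inter-reduce: drop elements whose leading term is divisible by another's, tail-reduce, and make monic.

G = {x_1 - x_2^3 - x_2^2 - 2, x_2^4 - x_2^3 - 2x_2^2 + 2}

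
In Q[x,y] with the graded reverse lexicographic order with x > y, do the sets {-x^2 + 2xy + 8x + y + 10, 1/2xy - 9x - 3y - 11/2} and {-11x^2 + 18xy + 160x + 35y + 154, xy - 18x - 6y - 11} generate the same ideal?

Yes, the ideals are equal.

Since reduced Gröbner bases are canonical representatives of ideals under a given ordering, it suffices to compute and compare them.
Buchberger on the first generating set:
f_1 = -x^2 + 2xy + 8x + y + 10, LT = x^2.
f_2 = 1/2xy - 9x - 3y - 11/2, LT = xy.

S(f_1,f_2): lcm = x^2y. S = -2xy^2 + 18x^2 - 2xy - y^2 + 11x - 10y.
  leading term xy^2: subtract (-4y)·f_2 from -2xy^2 + 18x^2 - 2xy - y^2 + 11x - 10y → 18x^2 - 38xy - 13y^2 + 11x - 32y
  leading term x^2: subtract (-18)·f_1 from 18x^2 - 38xy - 13y^2 + 11x - 32y → -2xy - 13y^2 + 155x - 14y + 180
  leading term xy: subtract (-4)·f_2 from -2xy - 13y^2 + 155x - 14y + 180 → -13y^2 + 119x - 26y + 158
  leading term y^2: no divisor's leading term divides it; move -13y^2 to the remainder.
  leading term x: no divisor's leading term divides it; move 119x to the remainder.
  leading term y: no divisor's leading term divides it; move -26y to the remainder.
  leading term 1: no divisor's leading term divides it; move 158 to the remainder.
  remainder -13y^2 + 119x - 26y + 158 ≠ 0; add g_3 = -13y^2 + 119x - 26y + 158 to the basis.

S(f_1,g_3): leading monomials are coprime, so the S-polynomial reduces to 0 (Buchberger's first criterion).
S(f_2,g_3): lcm = xy^2. S = 119/13x^2 - 20xy - 6y^2 + 158/13x - 11y.
  leading term x^2: subtract (-119/13)·f_1 from 119/13x^2 - 20xy - 6y^2 + 158/13x - 11y → -22/13xy - 6y^2 + 1110/13x - 24/13y + 1190/13
  leading term xy: subtract (-44/13)·f_2 from -22/13xy - 6y^2 + 1110/13x - 24/13y + 1190/13 → -6y^2 + 714/13x - 12y + 948/13
  leading term y^2: subtract (6/13)·g_3 from -6y^2 + 714/13x - 12y + 948/13 → 0
  remainder 0.

Every S-polynomial of the final basis reduces to 0, so we have a Gröbner basis.
Inter-reduce: drop elements whose leading term is divisible by another's, tail-reduce, and make monic.
Reduced Gröbner basis: {x^2 - 44x - 13y - 32, xy - 18x - 6y - 11, y^2 - 119/13x + 2y - 158/13}.

Buchberger on the second generating set:
h_1 = -11x^2 + 18xy + 160x + 35y + 154, LT = x^2.
h_2 = xy - 18x - 6y - 11, LT = xy.

S(h_1,h_2): lcm = x^2y. S = -18/11xy^2 + 18x^2 - 94/11xy - 35/11y^2 + 11x - 14y.
  leading term xy^2: subtract (-18/11y)·h_2 from -18/11xy^2 + 18x^2 - 94/11xy - 35/11y^2 + 11x - 14y → 18x^2 - 38xy - 13y^2 + 11x - 32y
  leading term x^2: subtract (-18/11)·h_1 from 18x^2 - 38xy - 13y^2 + 11x - 32y → -94/11xy - 13y^2 + 3001/11x + 278/11y + 252
  leading term xy: subtract (-94/11)·h_2 from -94/11xy - 13y^2 + 3001/11x + 278/11y + 252 → -13y^2 + 119x - 26y + 158
  leading term y^2: no divisor's leading term divides it; move -13y^2 to the remainder.
  leading term x: no divisor's leading term divides it; move 119x to the remainder.
  leading term y: no divisor's leading term divides it; move -26y to the remainder.
  leading term 1: no divisor's leading term divides it; move 158 to the remainder.
  remainder -13y^2 + 119x - 26y + 158 ≠ 0; add k_3 = -13y^2 + 119x - 26y + 158 to the basis.

S(h_1,k_3): leading monomials are coprime, so the S-polynomial reduces to 0 (Buchberger's first criterion).
S(h_2,k_3): lcm = xy^2. S = 119/13x^2 - 20xy - 6y^2 + 158/13x - 11y.
  leading term x^2: subtract (-119/143)·h_1 from 119/13x^2 - 20xy - 6y^2 + 158/13x - 11y → -718/143xy - 6y^2 + 20778/143x + 2592/143y + 1666/13
  leading term xy: subtract (-718/143)·h_2 from -718/143xy - 6y^2 + 20778/143x + 2592/143y + 1666/13 → -6y^2 + 714/13x - 12y + 948/13
  leading term y^2: subtract (6/13)·k_3 from -6y^2 + 714/13x - 12y + 948/13 → 0
  remainder 0.

Every S-polynomial of the final basis reduces to 0, so we have a Gröbner basis.
Inter-reduce: drop elements whose leading term is divisible by another's, tail-reduce, and make monic.
Reduced Gröbner basis: {x^2 - 44x - 13y - 32, xy - 18x - 6y - 11, y^2 - 119/13x + 2y - 158/13}.

The two bases agree; hence the ideals are identical.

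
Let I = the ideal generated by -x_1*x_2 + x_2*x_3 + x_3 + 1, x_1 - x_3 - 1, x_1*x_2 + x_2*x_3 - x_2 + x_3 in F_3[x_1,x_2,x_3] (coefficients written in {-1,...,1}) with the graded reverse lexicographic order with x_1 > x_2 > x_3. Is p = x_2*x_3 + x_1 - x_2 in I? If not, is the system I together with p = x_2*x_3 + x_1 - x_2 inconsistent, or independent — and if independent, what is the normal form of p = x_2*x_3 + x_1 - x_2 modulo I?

First compute the reduced Gröbner basis of I by Buchberger's algorithm.
f_1 = -x_1*x_2 + x_2*x_3 + x_3 + 1, LT = x_1*x_2.
f_2 = x_1 - x_3 - 1, LT = x_1.
f_3 = x_1*x_2 + x_2*x_3 - x_2 + x_3, LT = x_1*x_2.

S(f_1,f_2): lcm = x_1*x_2. S = x_2 - x_3 - 1.
  leading term x_2: no divisor's leading term divides it; move x_2 to the remainder.
  leading term x_3: no divisor's leading term divides it; move -x_3 to the remainder.
  leading term 1: no divisor's leading term divides it; move -1 to the remainder.
  remainder x_2 - x_3 - 1 ≠ 0; add h_4 = x_2 - x_3 - 1 to the basis.

S(f_1,f_3): lcm = x_1*x_2. S = x_2*x_3 + x_2 + x_3 - 1.
  leading term x_2*x_3: subtract (x_3)·h_4 from x_2*x_3 + x_2 + x_3 - 1 → x_3**2 + x_2 - x_3 - 1
  leading term x_3**2: no divisor's leading term divides it; move x_3**2 to the remainder.
  leading term x_2: subtract (1)·h_4 from x_2 - x_3 - 1 → 0
  remainder x_3**2 ≠ 0; add h_5 = x_3**2 to the basis.

S(f_2,f_3): lcm = x_1*x_2. S = x_2*x_3 - x_3.
  leading term x_2*x_3: subtract (x_3)·h_4 from x_2*x_3 - x_3 → x_3**2
  leading term x_3**2: subtract (1)·h_5 from x_3**2 → 0
  remainder 0.

S(f_1,h_4): lcm = x_1*x_2. S = x_1*x_3 - x_2*x_3 + x_1 - x_3 - 1.
  leading term x_1*x_3: subtract (x_3)·f_2 from x_1*x_3 - x_2*x_3 + x_1 - x_3 - 1 → -x_2*x_3 + x_3**2 + x_1 - 1
  leading term x_2*x_3: subtract (-x_3)·h_4 from -x_2*x_3 + x_3**2 + x_1 - 1 → x_1 - x_3 - 1
  leading term x_1: subtract (1)·f_2 from x_1 - x_3 - 1 → 0
  remainder 0.

S(f_2,h_4): leading monomials are coprime, so the S-polynomial reduces to 0 (Buchberger's first criterion).
S(f_3,h_4): lcm = x_1*x_2. S = x_1*x_3 + x_2*x_3 + x_1 - x_2 + x_3.
  leading term x_1*x_3: subtract (x_3)·f_2 from x_1*x_3 + x_2*x_3 + x_1 - x_2 + x_3 → x_2*x_3 + x_3**2 + x_1 - x_2 - x_3
  leading term x_2*x_3: subtract (x_3)·h_4 from x_2*x_3 + x_3**2 + x_1 - x_2 - x_3 → -x_3**2 + x_1 - x_2
  leading term x_3**2: subtract (-1)·h_5 from -x_3**2 + x_1 - x_2 → x_1 - x_2
  leading term x_1: subtract (1)·f_2 from x_1 - x_2 → -x_2 + x_3 + 1
  leading term x_2: subtract (-1)·h_4 from -x_2 + x_3 + 1 → 0
  remainder 0.

S(f_1,h_5): leading monomials are coprime, so the S-polynomial reduces to 0 (Buchberger's first criterion).
S(f_2,h_5): leading monomials are coprime, so the S-polynomial reduces to 0 (Buchberger's first criterion).
S(f_3,h_5): leading monomials are coprime, so the S-polynomial reduces to 0 (Buchberger's first criterion).
S(h_4,h_5): leading monomials are coprime, so the S-polynomial reduces to 0 (Buchberger's first criterion).
Every S-polynomial of the final basis reduces to 0, so we have a Gröbner basis.
Inter-reduce: drop elements whose leading term is divisible by another's, tail-reduce, and make monic.
Reduced Gröbner basis: {x_3**2, x_1 - x_3 - 1, x_2 - x_3 - 1}.
Label its elements g_1 = x_3**2, g_2 = x_1 - x_3 - 1, g_3 = x_2 - x_3 - 1.

Reduce p = x_2*x_3 + x_1 - x_2 modulo G:
  leading term x_2*x_3: subtract (x_3)·g_3 from x_2*x_3 + x_1 - x_2 → x_3**2 + x_1 - x_2 + x_3
  leading term x_3**2: subtract (1)·g_1 from x_3**2 + x_1 - x_2 + x_3 → x_1 - x_2 + x_3
  leading term x_1: subtract (1)·g_2 from x_1 - x_2 + x_3 → -x_2 - x_3 + 1
  leading term x_2: subtract (-1)·g_3 from -x_2 - x_3 + 1 → x_3
  leading term x_3: no divisor's leading term divides it; move x_3 to the remainder.
  normal form = x_3.
The normal form is nonzero, so p ∉ I. Since p minus its normal form lies in I, I + (p) = I + (r) where r = x_3; decide whether this ideal is the whole ring.
Run Buchberger on G together with r (pairs among the g_i already reduce to 0 since G is a Gröbner basis):
g_1 = x_3**2, LT = x_3**2.
g_2 = x_1 - x_3 - 1, LT = x_1.
g_3 = x_2 - x_3 - 1, LT = x_2.
r = x_3, LT = x_3.

S(g_1,g_2): leading monomials are coprime, so the S-polynomial reduces to 0 (Buchberger's first criterion).
S(g_1,g_3): leading monomials are coprime, so the S-polynomial reduces to 0 (Buchberger's first criterion).
S(g_1,r): lcm = x_3**2. S = 0.
  remainder 0.

S(g_2,g_3): leading monomials are coprime, so the S-polynomial reduces to 0 (Buchberger's first criterion).
S(g_2,r): leading monomials are coprime, so the S-polynomial reduces to 0 (Buchberger's first criterion).
S(g_3,r): leading monomials are coprime, so the S-polynomial reduces to 0 (Buchberger's first criterion).
Every S-polynomial of the final basis reduces to 0, so we have a Gröbner basis.
Inter-reduce: drop elements whose leading term is divisible by another's, tail-reduce, and make monic.
Reduced Gröbner basis: {x_1 - 1, x_2 - 1, x_3}.
The reduced Gröbner basis of I + (p) is {x_1 - 1, x_2 - 1, x_3} ≠ {1}, a proper ideal, so the enlarged system stays consistent: p is independent of I, with normal form x_3.

x_2*x_3 + x_1 - x_2 is independent of I; its normal form modulo I is x_3.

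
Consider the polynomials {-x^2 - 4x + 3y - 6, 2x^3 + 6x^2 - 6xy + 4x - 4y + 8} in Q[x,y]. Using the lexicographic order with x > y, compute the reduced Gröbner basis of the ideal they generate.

f_1 = -x^2 - 4x + 3y - 6, LT = x^2.
f_2 = 2x^3 + 6x^2 - 6xy + 4x - 4y + 8, LT = x^3.

S(f_1,f_2): lcm = x^3. S = x^2 + 4x + 2y - 4.
  leading term x^2: subtract (-1)·f_1 from x^2 + 4x + 2y - 4 → 5y - 10
  leading term y: no divisor's leading term divides it; move 5y to the remainder.
  leading term 1: no divisor's leading term divides it; move -10 to the remainder.
  remainder 5y - 10 ≠ 0; add g_3 = 5y - 10 to the basis.

The other S-polynomials (S(f_1,g_3), S(f_2,g_3)) all reduce to 0 modulo the current basis, so we have a Gröbner basis.
Inter-reduce: drop elements whose leading term is divisible by another's, tail-reduce, and make monic.

G = {x^2 + 4x, y - 2}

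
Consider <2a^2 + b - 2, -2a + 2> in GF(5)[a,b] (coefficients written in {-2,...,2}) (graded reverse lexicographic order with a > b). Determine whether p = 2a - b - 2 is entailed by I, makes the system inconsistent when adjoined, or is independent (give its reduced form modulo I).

2a - b - 2 lies in I (it reduces to 0).

First compute the reduced Gröbner basis of I by Buchberger's algorithm.
f_1 = 2a^2 + b - 2, LT = a^2.
f_2 = -2a + 2, LT = a.

S(f_1,f_2): lcm = a^2. S = a - 2b - 1.
  leading term a: subtract (2)·f_2 from a - 2b - 1 → -2b
  leading term b: no divisor's leading term divides it; move -2b to the remainder.
  remainder -2b ≠ 0; add h_3 = -2b to the basis.

The other S-polynomials (S(f_1,h_3), S(f_2,h_3)) all reduce to 0 modulo the current basis, so we have a Gröbner basis.
Inter-reduce: drop elements whose leading term is divisible by another's, tail-reduce, and make monic.
Reduced Gröbner basis: {a - 1, b}.
Label its elements g_1 = a - 1, g_2 = b.

Reduce p = 2a - b - 2 modulo G:
  leading term a: subtract (2)·g_1 from 2a - b - 2 → -b
  leading term b: subtract (-1)·g_2 from -b → 0
  normal form = 0.
Since the normal form is 0, p ∈ I.

The remainder on division by a Gröbner basis is unique — it is the normal form.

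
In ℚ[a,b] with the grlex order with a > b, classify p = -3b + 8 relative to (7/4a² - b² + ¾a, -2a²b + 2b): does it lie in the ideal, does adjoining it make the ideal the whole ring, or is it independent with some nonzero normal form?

First compute the reduced Gröbner basis of I by Buchberger's algorithm.
f_1 = 7/4a² - b² + ¾a, LT = a².
f_2 = -2a²b + 2b, LT = a²b.

S(f_1,f_2): lcm = a²b. S = -4/7b³ + 3/7ab + b.
  leading term b³: no divisor's leading term divides it; move -4/7b³ to the remainder.
  leading term ab: no divisor's leading term divides it; move 3/7ab to the remainder.
  leading term b: no divisor's leading term divides it; move b to the remainder.
  remainder -4/7b³ + 3/7ab + b ≠ 0; add h_3 = -4/7b³ + 3/7ab + b to the basis.

S(f_1,h_3): leading monomials are coprime, so the S-polynomial reduces to 0 (Buchberger's first criterion).
S(f_2,h_3): lcm = a²b³. S = ¾a³b + 7/4a²b - b³.
  leading term a³b: subtract (3/7ab)·f_1 from ¾a³b + 7/4a²b - b³ → 3/7ab³ + 10/7a²b - b³
  leading term ab³: subtract (-¾a)·h_3 from 3/7ab³ + 10/7a²b - b³ → 7/4a²b - b³ + ¾ab
  leading term a²b: subtract (b)·f_1 from 7/4a²b - b³ + ¾ab → 0
  remainder 0.

Every S-polynomial of the final basis reduces to 0, so we have a Gröbner basis.
Inter-reduce: drop elements whose leading term is divisible by another's, tail-reduce, and make monic.
Reduced Gröbner basis: {b³ - ¾ab - 7/4b, a² - 4/7b² + 3/7a}.
Label its elements g_1 = b³ - ¾ab - 7/4b, g_2 = a² - 4/7b² + 3/7a.

Reduce p = -3b + 8 modulo G:
  leading term b: no divisor's leading term divides it; move -3b to the remainder.
  leading term 1: no divisor's leading term divides it; move 8 to the remainder.
  normal form = -3b + 8.
The normal form is nonzero, so p ∉ I. Since p minus its normal form lies in I, I + (p) = I + (r) where r = -3b + 8; decide whether this ideal is the whole ring.
Run Buchberger on G together with r (pairs among the g_i already reduce to 0 since G is a Gröbner basis):
g_1 = b³ - ¾ab - 7/4b, LT = b³.
g_2 = a² - 4/7b² + 3/7a, LT = a².
r = -3b + 8, LT = b.

S(g_1,g_2): leading monomials are coprime, so the S-polynomial reduces to 0 (Buchberger's first criterion).
S(g_1,r): lcm = b³. S = -¾ab + 8/3b² - 7/4b.
  leading term ab: subtract (¼a)·r from -¾ab + 8/3b² - 7/4b → 8/3b² - 2a - 7/4b
  leading term b²: subtract (-8/9b)·r from 8/3b² - 2a - 7/4b → -2a + 193/36b
  leading term a: no divisor's leading term divides it; move -2a to the remainder.
  leading term b: subtract (-193/108)·r from 193/36b → 386/27
  leading term 1: no divisor's leading term divides it; move 386/27 to the remainder.
  remainder -2a + 386/27 ≠ 0; add m_4 = -2a + 386/27 to the basis.

S(g_2,r): leading monomials are coprime, so the S-polynomial reduces to 0 (Buchberger's first criterion).
S(g_1,m_4): leading monomials are coprime, so the S-polynomial reduces to 0 (Buchberger's first criterion).
S(g_2,m_4): lcm = a². S = -4/7b² + 1432/189a.
  leading term b²: subtract (4/21b)·r from -4/7b² + 1432/189a → 1432/189a - 32/21b
  leading term a: subtract (-716/189)·m_4 from 1432/189a - 32/21b → -32/21b + 276376/5103
  leading term b: subtract (32/63)·r from -32/21b + 276376/5103 → 36520/729
  leading term 1: no divisor's leading term divides it; move 36520/729 to the remainder.
  remainder 36520/729 ≠ 0; add m_5 = 36520/729 to the basis.

S(r,m_4): leading monomials are coprime, so the S-polynomial reduces to 0 (Buchberger's first criterion).
S(g_1,m_5): leading monomials are coprime, so the S-polynomial reduces to 0 (Buchberger's first criterion).
S(g_2,m_5): leading monomials are coprime, so the S-polynomial reduces to 0 (Buchberger's first criterion).
S(r,m_5): leading monomials are coprime, so the S-polynomial reduces to 0 (Buchberger's first criterion).
S(m_4,m_5): leading monomials are coprime, so the S-polynomial reduces to 0 (Buchberger's first criterion).
Every S-polynomial of the final basis reduces to 0, so we have a Gröbner basis.
Inter-reduce: drop elements whose leading term is divisible by another's, tail-reduce, and make monic.
Reduced Gröbner basis: {1}.
The reduced Gröbner basis of I + (p) is {1}: the ideal is the whole ring, so the enlarged system has no common solution — adjoining p is inconsistent.

Adjoining -3b + 8 makes the ideal the whole ring: the system is inconsistent.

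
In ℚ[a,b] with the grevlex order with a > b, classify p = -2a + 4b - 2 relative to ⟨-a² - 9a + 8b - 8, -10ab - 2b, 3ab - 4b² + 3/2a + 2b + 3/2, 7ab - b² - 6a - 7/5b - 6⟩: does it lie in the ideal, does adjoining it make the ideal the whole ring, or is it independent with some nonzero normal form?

-2a + 4b - 2 lies in I (it reduces to 0).

First compute the reduced Gröbner basis of I by Buchberger's algorithm.
f_1 = -a² - 9a + 8b - 8, LT = a².
f_2 = -10ab - 2b, LT = ab.
f_3 = 3ab - 4b² + 3/2a + 2b + 3/2, LT = ab.
f_4 = 7ab - b² - 6a - 7/5b - 6, LT = ab.

S(f_1,f_2): lcm = a²b. S = 44/5ab - 8b² + 8b.
  leading term ab: subtract (-22/25)·f_2 from 44/5ab - 8b² + 8b → -8b² + 156/25b
  leading term b²: no divisor's leading term divides it; move -8b² to the remainder.
  leading term b: no divisor's leading term divides it; move 156/25b to the remainder.
  remainder -8b² + 156/25b ≠ 0; add h_5 = -8b² + 156/25b to the basis.

S(f_1,f_3): lcm = a²b. S = 4/3ab² - ½a² + 25/3ab - 8b² - ½a + 8b.
  leading term ab²: subtract (-2/15b)·f_2 from 4/3ab² - ½a² + 25/3ab - 8b² - ½a + 8b → -½a² + 25/3ab - 124/15b² - ½a + 8b
  leading term a²: subtract (½)·f_1 from -½a² + 25/3ab - 124/15b² - ½a + 8b → 25/3ab - 124/15b² + 4a + 4b + 4
  leading term ab: subtract (-⅚)·f_2 from 25/3ab - 124/15b² + 4a + 4b + 4 → -124/15b² + 4a + 7/3b + 4
  leading term b²: subtract (31/30)·h_5 from -124/15b² + 4a + 7/3b + 4 → 4a - 1543/375b + 4
  leading term a: no divisor's leading term divides it; move 4a to the remainder.
  leading term b: no divisor's leading term divides it; move -1543/375b to the remainder.
  leading term 1: no divisor's leading term divides it; move 4 to the remainder.
  remainder 4a - 1543/375b + 4 ≠ 0; add h_6 = 4a - 1543/375b + 4 to the basis.

S(f_1,f_4): lcm = a²b. S = 1/7ab² + 6/7a² + 46/5ab - 8b² + 6/7a + 8b.
  leading term ab²: subtract (-1/70b)·f_2 from 1/7ab² + 6/7a² + 46/5ab - 8b² + 6/7a + 8b → 6/7a² + 46/5ab - 281/35b² + 6/7a + 8b
  leading term a²: subtract (-6/7)·f_1 from 6/7a² + 46/5ab - 281/35b² + 6/7a + 8b → 46/5ab - 281/35b² - 48/7a + 104/7b - 48/7
  leading term ab: subtract (-23/25)·f_2 from 46/5ab - 281/35b² - 48/7a + 104/7b - 48/7 → -281/35b² - 48/7a + 2278/175b - 48/7
  leading term b²: subtract (281/280)·h_5 from -281/35b² - 48/7a + 2278/175b - 48/7 → -48/7a + 11821/1750b - 48/7
  leading term a: subtract (-12/7)·h_6 from -48/7a + 11821/1750b - 48/7 → -523/1750b
  leading term b: no divisor's leading term divides it; move -523/1750b to the remainder.
  remainder -523/1750b ≠ 0; add h_7 = -523/1750b to the basis.

S(f_2,f_3): lcm = ab. S = 4/3b² - ½a - 7/15b - ½.
  leading term b²: subtract (-⅙)·h_5 from 4/3b² - ½a - 7/15b - ½ → -½a + 43/75b - ½
  leading term a: subtract (-⅛)·h_6 from -½a + 43/75b - ½ → 59/1000b
  leading term b: subtract (-413/2092)·h_7 from 59/1000b → 0
  remainder 0.

S(f_2,f_4): lcm = ab. S = 1/7b² + 6/7a + ⅖b + 6/7.
  leading term b²: subtract (-1/56)·h_5 from 1/7b² + 6/7a + ⅖b + 6/7 → 6/7a + 179/350b + 6/7
  leading term a: subtract (3/14)·h_6 from 6/7a + 179/350b + 6/7 → 1219/875b
  leading term b: subtract (-2438/523)·h_7 from 1219/875b → 0
  remainder 0.

S(f_3,f_4): lcm = ab. S = -25/21b² + 19/14a + 13/15b + 19/14.
  leading term b²: subtract (25/168)·h_5 from -25/21b² + 19/14a + 13/15b + 19/14 → 19/14a - 13/210b + 19/14
  leading term a: subtract (19/56)·h_6 from 19/14a - 13/210b + 19/14 → 9339/7000b
  leading term b: subtract (-9339/2092)·h_7 from 9339/7000b → 0
  remainder 0.

S(f_1,h_5): leading monomials are coprime, so the S-polynomial reduces to 0 (Buchberger's first criterion).
S(f_2,h_5): lcm = ab². S = 39/50ab + ⅕b².
  leading term ab: subtract (-39/500)·f_2 from 39/50ab + ⅕b² → ⅕b² - 39/250b
  leading term b²: subtract (-1/40)·h_5 from ⅕b² - 39/250b → 0
  remainder 0.

S(f_3,h_5): lcm = ab². S = -4/3b³ + 32/25ab + ⅔b² + ½b.
  leading term b³: subtract (⅙b)·h_5 from -4/3b³ + 32/25ab + ⅔b² + ½b → 32/25ab - 28/75b² + ½b
  leading term ab: subtract (-16/125)·f_2 from 32/25ab - 28/75b² + ½b → -28/75b² + 61/250b
  leading term b²: subtract (7/150)·h_5 from -28/75b² + 61/250b → -59/1250b
  leading term b: subtract (413/2615)·h_7 from -59/1250b → 0
  remainder 0.

S(f_4,h_5): lcm = ab². S = -1/7b³ - 27/350ab - ⅕b² - 6/7b.
  leading term b³: subtract (1/56b)·h_5 from -1/7b³ - 27/350ab - ⅕b² - 6/7b → -27/350ab - 109/350b² - 6/7b
  leading term ab: subtract (27/3500)·f_2 from -27/350ab - 109/350b² - 6/7b → -109/350b² - 1473/1750b
  leading term b²: subtract (109/2800)·h_5 from -109/350b² - 1473/1750b → -18981/17500b
  leading term b: subtract (18981/5230)·h_7 from -18981/17500b → 0
  remainder 0.

S(f_1,h_6): lcm = a². S = 1543/1500ab + 8a - 8b + 8.
  leading term ab: subtract (-1543/15000)·f_2 from 1543/1500ab + 8a - 8b + 8 → 8a - 61543/7500b + 8
  leading term a: subtract (2)·h_6 from 8a - 61543/7500b + 8 → 59/2500b
  leading term b: subtract (-413/5230)·h_7 from 59/2500b → 0
  remainder 0.

S(f_2,h_6): lcm = ab. S = 1543/1500b² - ⅘b.
  leading term b²: subtract (-1543/12000)·h_5 from 1543/1500b² - ⅘b → 59/25000b
  leading term b: subtract (-413/52300)·h_7 from 59/25000b → 0
  remainder 0.

S(f_3,h_6): lcm = ab. S = -457/1500b² + ½a - ⅓b + ½.
  leading term b²: subtract (457/12000)·h_5 from -457/1500b² + ½a - ⅓b + ½ → ½a - 42823/75000b + ½
  leading term a: subtract (⅛)·h_6 from ½a - 42823/75000b + ½ → -177/3125b
  leading term b: subtract (2478/13075)·h_7 from -177/3125b → 0
  remainder 0.

S(f_4,h_6): lcm = ab. S = 9301/10500b² - 6/7a - 6/5b - 6/7.
  leading term b²: subtract (-9301/84000)·h_5 from 9301/10500b² - 6/7a - 6/5b - 6/7 → -6/7a - 89087/175000b - 6/7
  leading term a: subtract (-3/14)·h_6 from -6/7a - 89087/175000b - 6/7 → -243387/175000b
  leading term b: subtract (243387/52300)·h_7 from -243387/175000b → 0
  remainder 0.

S(h_5,h_6): leading monomials are coprime, so the S-polynomial reduces to 0 (Buchberger's first criterion).
S(f_1,h_7): leading monomials are coprime, so the S-polynomial reduces to 0 (Buchberger's first criterion).
S(f_2,h_7): lcm = ab. S = ⅕b.
  leading term b: subtract (-350/523)·h_7 from ⅕b → 0
  remainder 0.

S(f_3,h_7): lcm = ab. S = -4/3b² + ½a + ⅔b + ½.
  leading term b²: subtract (⅙)·h_5 from -4/3b² + ½a + ⅔b + ½ → ½a - 28/75b + ½
  leading term a: subtract (⅛)·h_6 from ½a - 28/75b + ½ → 141/1000b
  leading term b: subtract (-987/2092)·h_7 from 141/1000b → 0
  remainder 0.

S(f_4,h_7): lcm = ab. S = -1/7b² - 6/7a - ⅕b - 6/7.
  leading term b²: subtract (1/56)·h_5 from -1/7b² - 6/7a - ⅕b - 6/7 → -6/7a - 109/350b - 6/7
  leading term a: subtract (-3/14)·h_6 from -6/7a - 109/350b - 6/7 → -1044/875b
  leading term b: subtract (2088/523)·h_7 from -1044/875b → 0
  remainder 0.

S(h_5,h_7): lcm = b². S = -39/50b.
  leading term b: subtract (1365/523)·h_7 from -39/50b → 0
  remainder 0.

S(h_6,h_7): leading monomials are coprime, so the S-polynomial reduces to 0 (Buchberger's first criterion).
Every S-polynomial of the final basis reduces to 0, so we have a Gröbner basis.
Inter-reduce: drop elements whose leading term is divisible by another's, tail-reduce, and make monic.
Reduced Gröbner basis: {a + 1, b}.
Label its elements g_1 = a + 1, g_2 = b.

Reduce p = -2a + 4b - 2 modulo G:
  leading term a: subtract (-2)·g_1 from -2a + 4b - 2 → 4b
  leading term b: subtract (4)·g_2 from 4b → 0
  normal form = 0.
Since the normal form is 0, p ∈ I.

The remainder on division by a Gröbner basis is unique — it is the normal form.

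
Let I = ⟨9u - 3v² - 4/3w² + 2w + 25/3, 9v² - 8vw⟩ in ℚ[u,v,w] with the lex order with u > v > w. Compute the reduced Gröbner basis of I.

G = {u - 8/27vw - 4/27w² + 2/9w + 25/27, v² - 8/9vw}

f_1 = 9u - 3v² - 4/3w² + 2w + 25/3, LT = u.
f_2 = 9v² - 8vw, LT = v².

S(f_1,f_2): leading monomials are coprime, so the S-polynomial reduces to 0 (Buchberger's first criterion).
Every S-polynomial of the final basis reduces to 0, so we have a Gröbner basis.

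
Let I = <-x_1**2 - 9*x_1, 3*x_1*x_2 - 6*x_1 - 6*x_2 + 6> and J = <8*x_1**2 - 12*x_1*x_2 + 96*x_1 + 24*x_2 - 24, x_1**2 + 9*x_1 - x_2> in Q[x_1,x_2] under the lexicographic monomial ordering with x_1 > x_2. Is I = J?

No, the ideals differ.

Two ideals are equal iff their reduced Gröbner bases coincide (the reduced basis is unique for a fixed ordering).
Buchberger on the first generating set:
f_1 = -x_1**2 - 9*x_1, LT = x_1**2.
f_2 = 3*x_1*x_2 - 6*x_1 - 6*x_2 + 6, LT = x_1*x_2.

S(f_1,f_2): lcm = x_1**2*x_2. S = 2*x_1**2 + 11*x_1*x_2 - 2*x_1.
  leading term x_1**2: subtract (-2)·f_1 from 2*x_1**2 + 11*x_1*x_2 - 2*x_1 → 11*x_1*x_2 - 20*x_1
  leading term x_1*x_2: subtract (11/3)·f_2 from 11*x_1*x_2 - 20*x_1 → 2*x_1 + 22*x_2 - 22
  leading term x_1: no divisor's leading term divides it; move 2*x_1 to the remainder.
  leading term x_2: no divisor's leading term divides it; move 22*x_2 to the remainder.
  leading term 1: no divisor's leading term divides it; move -22 to the remainder.
  remainder 2*x_1 + 22*x_2 - 22 ≠ 0; add g_3 = 2*x_1 + 22*x_2 - 22 to the basis.

S(f_2,g_3): lcm = x_1*x_2. S = -2*x_1 - 11*x_2**2 + 9*x_2 + 2.
  leading term x_1: subtract (-1)·g_3 from -2*x_1 - 11*x_2**2 + 9*x_2 + 2 → -11*x_2**2 + 31*x_2 - 20
  leading term x_2**2: no divisor's leading term divides it; move -11*x_2**2 to the remainder.
  leading term x_2: no divisor's leading term divides it; move 31*x_2 to the remainder.
  leading term 1: no divisor's leading term divides it; move -20 to the remainder.
  remainder -11*x_2**2 + 31*x_2 - 20 ≠ 0; add g_4 = -11*x_2**2 + 31*x_2 - 20 to the basis.

The other S-polynomials (S(f_1,g_3), S(f_1,g_4), S(f_2,g_4), S(g_3,g_4)) all reduce to 0 modulo the current basis, so we have a Gröbner basis.
Inter-reduce: drop elements whose leading term is divisible by another's, tail-reduce, and make monic.
Reduced Gröbner basis: {x_1 + 11*x_2 - 11, x_2**2 - 31/11*x_2 + 20/11}.

Buchberger on the second generating set:
h_1 = 8*x_1**2 - 12*x_1*x_2 + 96*x_1 + 24*x_2 - 24, LT = x_1**2.
h_2 = x_1**2 + 9*x_1 - x_2, LT = x_1**2.

S(h_1,h_2): lcm = x_1**2. S = -3/2*x_1*x_2 + 3*x_1 + 4*x_2 - 3.
  leading term x_1*x_2: no divisor's leading term divides it; move -3/2*x_1*x_2 to the remainder.
  leading term x_1: no divisor's leading term divides it; move 3*x_1 to the remainder.
  leading term x_2: no divisor's leading term divides it; move 4*x_2 to the remainder.
  leading term 1: no divisor's leading term divides it; move -3 to the remainder.
  remainder -3/2*x_1*x_2 + 3*x_1 + 4*x_2 - 3 ≠ 0; add k_3 = -3/2*x_1*x_2 + 3*x_1 + 4*x_2 - 3 to the basis.

S(h_1,k_3): lcm = x_1**2*x_2. S = 2*x_1**2 - 3/2*x_1*x_2**2 + 44/3*x_1*x_2 - 2*x_1 + 3*x_2**2 - 3*x_2.
  leading term x_1**2: subtract (1/4)·h_1 from 2*x_1**2 - 3/2*x_1*x_2**2 + 44/3*x_1*x_2 - 2*x_1 + 3*x_2**2 - 3*x_2 → -3/2*x_1*x_2**2 + 53/3*x_1*x_2 - 26*x_1 + 3*x_2**2 - 9*x_2 + 6
  leading term x_1*x_2**2: subtract (x_2)·k_3 from -3/2*x_1*x_2**2 + 53/3*x_1*x_2 - 26*x_1 + 3*x_2**2 - 9*x_2 + 6 → 44/3*x_1*x_2 - 26*x_1 - x_2**2 - 6*x_2 + 6
  leading term x_1*x_2: subtract (-88/9)·k_3 from 44/3*x_1*x_2 - 26*x_1 - x_2**2 - 6*x_2 + 6 → 10/3*x_1 - x_2**2 + 298/9*x_2 - 70/3
  leading term x_1: no divisor's leading term divides it; move 10/3*x_1 to the remainder.
  leading term x_2**2: no divisor's leading term divides it; move -x_2**2 to the remainder.
  leading term x_2: no divisor's leading term divides it; move 298/9*x_2 to the remainder.
  leading term 1: no divisor's leading term divides it; move -70/3 to the remainder.
  remainder 10/3*x_1 - x_2**2 + 298/9*x_2 - 70/3 ≠ 0; add k_4 = 10/3*x_1 - x_2**2 + 298/9*x_2 - 70/3 to the basis.

S(k_3,k_4): lcm = x_1*x_2. S = -2*x_1 + 3/10*x_2**3 - 149/15*x_2**2 + 13/3*x_2 + 2.
  leading term x_1: subtract (-3/5)·k_4 from -2*x_1 + 3/10*x_2**3 - 149/15*x_2**2 + 13/3*x_2 + 2 → 3/10*x_2**3 - 158/15*x_2**2 + 121/5*x_2 - 12
  leading term x_2**3: no divisor's leading term divides it; move 3/10*x_2**3 to the remainder.
  leading term x_2**2: no divisor's leading term divides it; move -158/15*x_2**2 to the remainder.
  leading term x_2: no divisor's leading term divides it; move 121/5*x_2 to the remainder.
  leading term 1: no divisor's leading term divides it; move -12 to the remainder.
  remainder 3/10*x_2**3 - 158/15*x_2**2 + 121/5*x_2 - 12 ≠ 0; add k_5 = 3/10*x_2**3 - 158/15*x_2**2 + 121/5*x_2 - 12 to the basis.

The other S-polynomials (S(h_2,k_3), S(h_1,k_4), S(h_2,k_4), S(h_1,k_5), S(h_2,k_5), S(k_3,k_5), S(k_4,k_5)) all reduce to 0 modulo the current basis, so we have a Gröbner basis.
Inter-reduce: drop elements whose leading term is divisible by another's, tail-reduce, and make monic.
Reduced Gröbner basis: {x_1 - 3/10*x_2**2 + 149/15*x_2 - 7, x_2**3 - 316/9*x_2**2 + 242/3*x_2 - 40}.

The bases are distinct; the ideals are different.
The choice of monomial ordering does not affect the verdict — as long as both bases are computed under the same ordering, their equality decides ideal equality.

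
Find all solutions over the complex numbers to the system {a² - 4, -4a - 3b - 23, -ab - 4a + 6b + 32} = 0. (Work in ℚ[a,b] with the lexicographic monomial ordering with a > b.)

{(-2, -5)}

Compute a lex Gröbner basis by Buchberger's algorithm.
f_1 = a² - 4, LT = a².
f_2 = -4a - 3b - 23, LT = a.
f_3 = -ab - 4a + 6b + 32, LT = ab.

S(f_1,f_2): lcm = a². S = -¾ab - 23/4a - 4.
  leading term ab: subtract (3/16b)·f_2 from -¾ab - 23/4a - 4 → -23/4a + 9/16b² + 69/16b - 4
  leading term a: subtract (23/16)·f_2 from -23/4a + 9/16b² + 69/16b - 4 → 9/16b² + 69/8b + 465/16
  leading term b²: no divisor's leading term divides it; move 9/16b² to the remainder.
  leading term b: no divisor's leading term divides it; move 69/8b to the remainder.
  leading term 1: no divisor's leading term divides it; move 465/16 to the remainder.
  remainder 9/16b² + 69/8b + 465/16 ≠ 0; add h_4 = 9/16b² + 69/8b + 465/16 to the basis.

S(f_1,f_3): lcm = a²b. S = -4a² + 6ab + 32a - 4b.
  leading term a²: subtract (-4)·f_1 from -4a² + 6ab + 32a - 4b → 6ab + 32a - 4b - 16
  leading term ab: subtract (-3/2b)·f_2 from 6ab + 32a - 4b - 16 → 32a - 9/2b² - 77/2b - 16
  leading term a: subtract (-8)·f_2 from 32a - 9/2b² - 77/2b - 16 → -9/2b² - 125/2b - 200
  leading term b²: subtract (-8)·h_4 from -9/2b² - 125/2b - 200 → 13/2b + 65/2
  leading term b: no divisor's leading term divides it; move 13/2b to the remainder.
  leading term 1: no divisor's leading term divides it; move 65/2 to the remainder.
  remainder 13/2b + 65/2 ≠ 0; add h_5 = 13/2b + 65/2 to the basis.

The other S-polynomials (S(f_2,f_3), S(f_1,h_4), S(f_2,h_4), S(f_3,h_4), S(f_1,h_5), S(f_2,h_5), S(f_3,h_5), S(h_4,h_5)) all reduce to 0 modulo the current basis, so we have a Gröbner basis.
Inter-reduce: drop elements whose leading term is divisible by another's, tail-reduce, and make monic.
Reduced Gröbner basis: {a + 2, b + 5}.

A lex Gröbner basis eliminates variables successively. Here b + 5 depends only on b, with roots {-5}; lifting each root through the earlier basis elements recovers the full solutions.
  b = -5: the earlier basis element becomes a + 2 = 0, giving a = -2 — point (-2, -5).
Zero-dimensionality of the ideal guarantees finitely many solutions over ℂ.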